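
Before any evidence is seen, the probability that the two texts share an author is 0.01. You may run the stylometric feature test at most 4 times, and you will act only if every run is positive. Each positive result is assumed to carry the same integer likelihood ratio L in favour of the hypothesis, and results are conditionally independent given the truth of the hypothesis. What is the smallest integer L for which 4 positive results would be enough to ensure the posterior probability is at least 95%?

7

Prior odds = 0.01/0.99 = 1/99.
Target odds = 0.95/0.05 = 19.
Need L⁴ ≥ 19 ÷ (1/99) = 1881.
6⁴ = 1296 < 1881 ≤ 2401 = 7⁴, so L = 7.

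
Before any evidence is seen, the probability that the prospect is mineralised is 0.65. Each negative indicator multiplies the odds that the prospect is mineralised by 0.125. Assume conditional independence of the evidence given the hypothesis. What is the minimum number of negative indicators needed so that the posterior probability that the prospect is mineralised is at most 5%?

Prior odds = 0.65/0.35 = 13/7.
Likelihood ratio per negative indicator = 0.125.
Target odds: 0.05 ÷ 0.95 = 1/19.
Require 0.125ⁿ ≤ 1/19 ÷ (13/7) = 7/247.
0.125¹ = 0.125 is still above 7/247 but 0.125² = 0.015625 is at or below it, so n = 2.

2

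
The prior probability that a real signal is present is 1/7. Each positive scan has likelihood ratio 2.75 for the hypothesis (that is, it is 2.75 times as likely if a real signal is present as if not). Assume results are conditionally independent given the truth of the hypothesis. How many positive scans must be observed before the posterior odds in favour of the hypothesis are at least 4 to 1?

4

Prior odds = (1/7)/(6/7) = 1/6.
Likelihood ratio per positive scan = 2.75.
Target odds = 4.
Require 2.75ⁿ ≥ 4 ÷ (1/6) = 24.
2.75³ = 20.796875 falls short of 24 but 2.75⁴ = 57.19140625 reaches it, so n = 4.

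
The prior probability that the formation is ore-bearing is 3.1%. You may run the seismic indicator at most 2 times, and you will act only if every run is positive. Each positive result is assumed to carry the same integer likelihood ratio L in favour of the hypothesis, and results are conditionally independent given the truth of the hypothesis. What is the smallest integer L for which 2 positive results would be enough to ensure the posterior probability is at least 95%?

Prior odds = 0.031/0.969 = 31/969.
Target odds = 0.95/0.05 = 19.
Need L² ≥ 19 ÷ (31/969) = 18411/31.
24² = 576 < 18411/31 ≤ 625 = 25², so L = 25.

25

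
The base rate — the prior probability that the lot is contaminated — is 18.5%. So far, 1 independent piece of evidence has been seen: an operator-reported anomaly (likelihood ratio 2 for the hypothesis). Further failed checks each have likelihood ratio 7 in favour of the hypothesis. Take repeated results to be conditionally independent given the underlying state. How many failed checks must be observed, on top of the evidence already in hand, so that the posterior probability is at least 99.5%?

Prior odds = 0.185/0.815 = 37/163.
Bayes factor of the evidence already in hand = 2.
Odds after that evidence = (37/163) × 2 = 74/163.
Target odds = 0.995/0.005 = 199.
Need 7ⁿ ≥ 199 ÷ (74/163) = 32437/74.
7³ = 343 falls short of 32437/74 but 7⁴ = 2401 reaches it, so n = 4.

4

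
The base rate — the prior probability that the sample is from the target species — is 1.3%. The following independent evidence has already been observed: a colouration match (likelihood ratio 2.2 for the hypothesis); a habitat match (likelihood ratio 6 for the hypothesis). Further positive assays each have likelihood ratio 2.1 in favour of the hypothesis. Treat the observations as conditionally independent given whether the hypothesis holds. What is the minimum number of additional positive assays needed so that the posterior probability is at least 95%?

7

Prior odds = 0.013/0.987 = 13/987.
Combined Bayes factor of the evidence already in hand = 2.2 × 6 = 13.2.
Odds after that evidence = (13/987) × 13.2 = 286/1645.
Target odds = 0.95/0.05 = 19.
Need 2.1ⁿ ≥ 19 ÷ (286/1645) = 31255/286.
2.1⁶ = 85766121/1000000 falls short of 31255/286 but 2.1⁷ ≈180.109 reaches it, so n = 7.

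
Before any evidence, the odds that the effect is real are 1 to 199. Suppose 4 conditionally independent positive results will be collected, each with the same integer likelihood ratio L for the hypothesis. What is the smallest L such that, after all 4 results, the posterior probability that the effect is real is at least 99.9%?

Prior odds = 1/199.
Target odds = 0.999/0.001 = 999.
Need L⁴ ≥ 999 ÷ (1/199) = 198801.
21⁴ = 194481 < 198801 ≤ 234256 = 22⁴, so L = 22.

22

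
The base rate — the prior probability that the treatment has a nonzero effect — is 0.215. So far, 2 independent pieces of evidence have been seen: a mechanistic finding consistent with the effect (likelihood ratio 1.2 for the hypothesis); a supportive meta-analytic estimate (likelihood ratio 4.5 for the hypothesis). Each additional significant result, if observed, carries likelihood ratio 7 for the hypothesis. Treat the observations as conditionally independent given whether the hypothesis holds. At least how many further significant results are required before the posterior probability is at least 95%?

2

Prior odds = 0.215/0.785 = 43/157.
Combined Bayes factor of the evidence already in hand = 1.2 × 4.5 = 5.4.
Odds after that evidence = (43/157) × 5.4 = 1161/785.
Target odds = 0.95/0.05 = 19.
Need 7ⁿ ≥ 19 ÷ (1161/785) = 14915/1161.
7¹ = 7 falls short of 14915/1161 but 7² = 49 reaches it, so n = 2.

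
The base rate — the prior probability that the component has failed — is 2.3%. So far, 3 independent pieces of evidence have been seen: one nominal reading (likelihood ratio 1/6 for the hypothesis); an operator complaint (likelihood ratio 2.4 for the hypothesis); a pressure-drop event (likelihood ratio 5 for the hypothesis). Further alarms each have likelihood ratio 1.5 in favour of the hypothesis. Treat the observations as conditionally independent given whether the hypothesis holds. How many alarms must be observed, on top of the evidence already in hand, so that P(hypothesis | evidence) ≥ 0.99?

19

Prior odds = 0.023/0.977 = 23/977.
Combined Bayes factor of the evidence already in hand = (1/6) × 2.4 × 5 = 2.
Odds after that evidence = (23/977) × 2 = 46/977.
Target odds = 0.99/0.01 = 99.
Need 1.5ⁿ ≥ 99 ÷ (46/977) = 96723/46.
1.5¹⁸ = 387420489/262144 falls short of 96723/46 but 1.5¹⁹ ≈2216.84 reaches it, so n = 19.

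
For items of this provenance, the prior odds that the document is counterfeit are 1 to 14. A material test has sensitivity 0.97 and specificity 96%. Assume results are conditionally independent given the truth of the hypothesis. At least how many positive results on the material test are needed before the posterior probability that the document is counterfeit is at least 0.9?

Prior odds = 1/14.
False-positive rate = 1 − 0.96 = 0.04; likelihood ratio of a positive = 0.97/0.04 = 24.25.
Target odds: 0.9 ÷ 0.1 = 9.
Require 24.25ⁿ ≥ 9 ÷ (1/14) = 126.
24.25¹ = 24.25 falls short of 126 but 24.25² = 588.0625 reaches it, so n = 2.

2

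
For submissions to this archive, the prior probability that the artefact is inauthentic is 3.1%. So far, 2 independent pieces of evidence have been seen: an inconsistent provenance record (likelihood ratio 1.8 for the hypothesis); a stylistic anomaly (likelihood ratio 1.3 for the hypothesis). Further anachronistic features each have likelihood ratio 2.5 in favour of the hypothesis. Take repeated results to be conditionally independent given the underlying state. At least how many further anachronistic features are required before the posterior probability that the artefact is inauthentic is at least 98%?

Prior odds = 0.031/0.969 = 31/969.
Combined Bayes factor of the evidence already in hand = 1.8 × 1.3 = 2.34.
Odds after that evidence = (31/969) × 2.34 = 1209/16150.
Target odds = 0.98/0.02 = 49.
Need 2.5ⁿ ≥ 49 ÷ (1209/16150) = 791350/1209.
2.5⁷ = 610.3515625 falls short of 791350/1209 but 2.5⁸ = 390625/256 reaches it, so n = 8.

8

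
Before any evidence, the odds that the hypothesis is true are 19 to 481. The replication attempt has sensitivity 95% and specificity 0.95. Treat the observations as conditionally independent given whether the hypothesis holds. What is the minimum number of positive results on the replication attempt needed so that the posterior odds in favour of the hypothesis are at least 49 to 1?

3

Prior odds = 19/481.
False-positive rate = 1 − 0.95 = 0.05; likelihood ratio of a positive = 0.95/0.05 = 19.
Target odds = 49.
Need (19/481) × 19ⁿ ≥ 49, i.e. 19ⁿ ≥ 23569/19.
19² = 361 falls short of 23569/19 but 19³ = 6859 reaches it, so n = 3.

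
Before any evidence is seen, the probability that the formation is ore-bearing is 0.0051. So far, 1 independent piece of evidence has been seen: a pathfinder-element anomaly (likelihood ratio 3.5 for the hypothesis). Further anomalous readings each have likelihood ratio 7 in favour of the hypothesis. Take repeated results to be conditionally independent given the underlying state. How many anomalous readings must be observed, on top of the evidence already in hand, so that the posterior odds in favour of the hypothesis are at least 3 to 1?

3

Prior odds = 0.0051/0.9949 = 51/9949.
Bayes factor of the evidence already in hand = 3.5.
Odds after that evidence = (51/9949) × 3.5 = 357/19898.
Target odds = 3.
Need 7ⁿ ≥ 3 ÷ (357/19898) = 19898/119.
7² = 49 falls short of 19898/119 but 7³ = 343 reaches it, so n = 3.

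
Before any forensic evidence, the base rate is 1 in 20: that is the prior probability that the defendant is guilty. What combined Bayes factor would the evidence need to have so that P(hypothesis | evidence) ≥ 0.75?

Prior odds = 0.05/0.95 = 1/19.
Target odds = 0.75/0.25 = 3.
Required Bayes factor = 3 ÷ (1/19) = 57.

57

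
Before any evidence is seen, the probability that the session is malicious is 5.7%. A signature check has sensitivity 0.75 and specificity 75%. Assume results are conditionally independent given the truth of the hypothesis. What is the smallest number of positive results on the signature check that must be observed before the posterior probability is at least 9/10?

Prior odds = 0.057/0.943 = 57/943.
False-positive rate = 1 − 0.75 = 0.25; likelihood ratio of a positive = 0.75/0.25 = 3.
Target posterior odds = 0.9/0.1 = 9.
Require 3ⁿ ≥ 9 ÷ (57/943) = 2829/19.
3⁴ = 81 falls short of 2829/19 but 3⁵ = 243 reaches it, so n = 5.

5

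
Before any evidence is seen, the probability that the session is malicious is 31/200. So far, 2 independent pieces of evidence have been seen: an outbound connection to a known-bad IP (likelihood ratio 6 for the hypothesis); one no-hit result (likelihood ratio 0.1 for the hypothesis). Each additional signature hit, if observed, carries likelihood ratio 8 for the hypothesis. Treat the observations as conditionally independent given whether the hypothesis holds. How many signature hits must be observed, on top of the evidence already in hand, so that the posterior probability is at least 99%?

4

Prior odds = 0.155/0.845 = 31/169.
Combined Bayes factor of the evidence already in hand = 6 × 0.1 = 0.6.
Odds after that evidence = (31/169) × 0.6 = 93/845.
Target odds = 0.99/0.01 = 99.
Need 8ⁿ ≥ 99 ÷ (93/845) = 27885/31.
8³ = 512 falls short of 27885/31 but 8⁴ = 4096 reaches it, so n = 4.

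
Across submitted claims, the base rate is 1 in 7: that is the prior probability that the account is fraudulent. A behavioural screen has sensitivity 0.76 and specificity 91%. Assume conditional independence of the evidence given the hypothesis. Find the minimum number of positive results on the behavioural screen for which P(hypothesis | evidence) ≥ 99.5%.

Prior odds = (1/7)/(6/7) = 1/6.
False-positive rate = 1 − 0.91 = 0.09; likelihood ratio of a positive = 0.76/0.09 = 76/9.
Target posterior odds = 0.995/0.005 = 199.
Need (1/6) × (76/9)ⁿ ≥ 199, i.e. (76/9)ⁿ ≥ 1194.
(76/9)³ = 438976/729 falls short of 1194 but (76/9)⁴ = 33362176/6561 reaches it, so n = 4.

4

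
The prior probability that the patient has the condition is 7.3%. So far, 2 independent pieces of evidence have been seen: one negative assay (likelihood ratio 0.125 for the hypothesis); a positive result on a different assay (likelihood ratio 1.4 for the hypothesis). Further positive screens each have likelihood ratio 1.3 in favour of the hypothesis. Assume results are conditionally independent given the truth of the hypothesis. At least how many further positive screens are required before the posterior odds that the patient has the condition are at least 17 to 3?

Prior odds = 0.073/0.927 = 73/927.
Combined Bayes factor of the evidence already in hand = 0.125 × 1.4 = 0.175.
Odds after that evidence = (73/927) × 0.175 = 511/37080.
Target odds = 17/3.
Need 1.3ⁿ ≥ 17/3 ÷ (511/37080) = 210120/511.
1.3²² ≈321.184 falls short of 210120/511 but 1.3²³ ≈417.539 reaches it, so n = 23.

23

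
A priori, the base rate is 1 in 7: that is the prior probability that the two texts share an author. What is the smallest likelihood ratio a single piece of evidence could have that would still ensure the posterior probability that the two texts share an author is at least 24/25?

144

Prior odds = (1/7)/(6/7) = 1/6.
Target odds = 0.96/0.04 = 24.
Required Bayes factor = 24 ÷ (1/6) = 144.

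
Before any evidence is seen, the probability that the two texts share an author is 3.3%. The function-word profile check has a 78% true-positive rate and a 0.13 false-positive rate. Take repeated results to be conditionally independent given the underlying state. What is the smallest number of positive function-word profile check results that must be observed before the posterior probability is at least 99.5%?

Prior odds: 0.033 ÷ 0.967 = 33/967.
Likelihood ratio of a positive result = 0.78/0.13 = 6.
Target odds: 0.995 ÷ 0.005 = 199.
Require 6ⁿ ≥ 199 ÷ (33/967) = 192433/33.
6⁴ = 1296 falls short of 192433/33 but 6⁵ = 7776 reaches it, so n = 5.

5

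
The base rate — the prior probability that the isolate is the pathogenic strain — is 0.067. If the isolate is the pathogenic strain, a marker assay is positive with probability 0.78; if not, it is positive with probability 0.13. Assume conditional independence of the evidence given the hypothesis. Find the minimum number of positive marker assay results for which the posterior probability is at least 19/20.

Prior odds = 0.067/0.933 = 67/933.
Likelihood ratio of a positive = 0.78/0.13 = 6.
Target odds: 0.95 ÷ 0.05 = 19.
Require 6ⁿ ≥ 19 ÷ (67/933) = 17727/67.
6³ = 216 falls short of 17727/67 but 6⁴ = 1296 reaches it, so n = 4.

4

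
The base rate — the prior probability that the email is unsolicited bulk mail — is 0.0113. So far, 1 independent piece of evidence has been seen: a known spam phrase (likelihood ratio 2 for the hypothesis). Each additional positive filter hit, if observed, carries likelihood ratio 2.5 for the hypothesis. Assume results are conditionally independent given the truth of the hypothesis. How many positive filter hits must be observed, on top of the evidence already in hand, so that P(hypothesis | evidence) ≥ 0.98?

Prior odds = 0.0113/0.9887 = 113/9887.
Bayes factor of the evidence already in hand = 2.
Odds after that evidence = (113/9887) × 2 = 226/9887.
Target odds = 0.98/0.02 = 49.
Need 2.5ⁿ ≥ 49 ÷ (226/9887) = 484463/226.
2.5⁸ = 390625/256 falls short of 484463/226 but 2.5⁹ = 1953125/512 reaches it, so n = 9.

9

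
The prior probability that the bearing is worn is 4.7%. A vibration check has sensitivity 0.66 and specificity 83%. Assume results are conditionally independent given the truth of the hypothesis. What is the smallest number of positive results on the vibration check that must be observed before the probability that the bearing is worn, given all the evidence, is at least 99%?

6

Prior odds = 0.047/0.953 = 47/953.
False-positive rate = 1 − 0.83 = 0.17; likelihood ratio of a positive = 0.66/0.17 = 66/17.
Target odds: 0.99 ÷ 0.01 = 99.
Require (66/17)ⁿ ≥ 99 ÷ (47/953) = 94347/47.
(66/17)⁵ ≈882.013 falls short of 94347/47 but (66/17)⁶ ≈3424.29 reaches it, so n = 6.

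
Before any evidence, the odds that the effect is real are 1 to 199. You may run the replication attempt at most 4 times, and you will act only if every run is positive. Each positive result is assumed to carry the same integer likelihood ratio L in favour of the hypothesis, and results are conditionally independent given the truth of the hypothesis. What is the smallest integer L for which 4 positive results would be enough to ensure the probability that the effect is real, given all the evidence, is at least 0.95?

8

Prior odds = 1/199.
Target odds = 0.95/0.05 = 19.
Need L⁴ ≥ 19 ÷ (1/199) = 3781.
7⁴ = 2401 < 3781 ≤ 4096 = 8⁴, so L = 8.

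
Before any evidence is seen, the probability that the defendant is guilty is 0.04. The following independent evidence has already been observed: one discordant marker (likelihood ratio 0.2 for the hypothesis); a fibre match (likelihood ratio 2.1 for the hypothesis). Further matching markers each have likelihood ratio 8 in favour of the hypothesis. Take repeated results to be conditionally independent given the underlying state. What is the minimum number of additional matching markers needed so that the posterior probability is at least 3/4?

3

Prior odds = 0.04/0.96 = 1/24.
Combined Bayes factor of the evidence already in hand = 0.2 × 2.1 = 0.42.
Odds after that evidence = (1/24) × 0.42 = 0.0175.
Target odds = 0.75/0.25 = 3.
Need 8ⁿ ≥ 3 ÷ 0.0175 = 1200/7.
8² = 64 falls short of 1200/7 but 8³ = 512 reaches it, so n = 3.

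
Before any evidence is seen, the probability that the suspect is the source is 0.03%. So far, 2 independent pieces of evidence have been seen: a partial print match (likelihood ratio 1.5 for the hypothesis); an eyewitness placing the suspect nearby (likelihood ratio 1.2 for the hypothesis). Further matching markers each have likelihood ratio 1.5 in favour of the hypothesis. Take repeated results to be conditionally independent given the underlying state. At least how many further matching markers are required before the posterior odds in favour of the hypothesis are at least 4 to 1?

Prior odds = 0.0003/0.9997 = 3/9997.
Combined Bayes factor of the evidence already in hand = 1.5 × 1.2 = 1.8.
Odds after that evidence = (3/9997) × 1.8 = 27/49985.
Target odds = 4.
Need 1.5ⁿ ≥ 4 ÷ (27/49985) = 199940/27.
1.5²¹ ≈4987.89 falls short of 199940/27 but 1.5²² ≈7481.83 reaches it, so n = 22.

22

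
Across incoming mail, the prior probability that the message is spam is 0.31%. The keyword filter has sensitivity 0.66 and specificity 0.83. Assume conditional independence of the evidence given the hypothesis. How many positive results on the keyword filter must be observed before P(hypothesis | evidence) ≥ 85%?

6

Prior odds = 0.0031/0.9969 = 31/9969.
False-positive rate = 1 − 0.83 = 0.17; likelihood ratio of a positive = 0.66/0.17 = 66/17.
Target odds: 0.85 ÷ 0.15 = 17/3.
Need (31/9969) × (66/17)ⁿ ≥ 17/3, i.e. (66/17)ⁿ ≥ 56491/31.
(66/17)⁵ ≈882.013 falls short of 56491/31 but (66/17)⁶ ≈3424.29 reaches it, so n = 6.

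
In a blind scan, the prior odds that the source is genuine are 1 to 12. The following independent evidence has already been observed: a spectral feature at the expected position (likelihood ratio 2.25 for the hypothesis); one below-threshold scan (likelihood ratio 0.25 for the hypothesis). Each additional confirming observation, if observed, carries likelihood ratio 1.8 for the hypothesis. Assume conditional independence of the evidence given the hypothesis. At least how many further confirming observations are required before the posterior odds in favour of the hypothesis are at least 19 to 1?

Prior odds = 1/12.
Combined Bayes factor of the evidence already in hand = 2.25 × 0.25 = 0.5625.
Odds after that evidence = (1/12) × 0.5625 = 0.046875.
Target odds = 19.
Need 1.8ⁿ ≥ 19 ÷ 0.046875 = 1216/3.
1.8¹⁰ ≈357.047 falls short of 1216/3 but 1.8¹¹ ≈642.684 reaches it, so n = 11.

11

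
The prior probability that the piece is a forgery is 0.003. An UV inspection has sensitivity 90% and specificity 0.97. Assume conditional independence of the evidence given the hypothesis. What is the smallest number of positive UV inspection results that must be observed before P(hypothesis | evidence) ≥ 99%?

4

Prior odds = 0.003/0.997 = 3/997.
False-positive rate = 1 − 0.97 = 0.03; likelihood ratio of a positive = 0.9/0.03 = 30.
Target posterior odds = 0.99/0.01 = 99.
Require 30ⁿ ≥ 99 ÷ (3/997) = 32901.
30³ = 27000 falls short of 32901 but 30⁴ = 810000 reaches it, so n = 4.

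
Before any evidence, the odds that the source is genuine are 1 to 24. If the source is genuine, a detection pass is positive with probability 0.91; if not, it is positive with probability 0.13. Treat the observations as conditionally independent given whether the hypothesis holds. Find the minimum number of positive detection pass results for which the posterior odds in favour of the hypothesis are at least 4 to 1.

3

Prior odds = 1/24.
Likelihood ratio of a positive = 0.91/0.13 = 7.
Target odds = 4.
Need (1/24) × 7ⁿ ≥ 4, i.e. 7ⁿ ≥ 96.
7² = 49 falls short of 96 but 7³ = 343 reaches it, so n = 3.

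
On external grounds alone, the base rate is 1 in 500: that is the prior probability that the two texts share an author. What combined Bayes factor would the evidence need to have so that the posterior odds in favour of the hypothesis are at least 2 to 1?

998

Prior odds = 0.002/0.998 = 1/499.
Target odds = 2.
Required Bayes factor = 2 ÷ (1/499) = 998.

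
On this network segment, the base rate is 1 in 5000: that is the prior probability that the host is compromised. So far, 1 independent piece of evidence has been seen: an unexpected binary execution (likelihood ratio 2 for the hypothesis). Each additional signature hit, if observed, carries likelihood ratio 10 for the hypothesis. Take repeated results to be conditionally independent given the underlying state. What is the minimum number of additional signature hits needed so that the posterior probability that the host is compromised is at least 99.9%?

7

Prior odds = 0.0002/0.9998 = 1/4999.
Bayes factor of the evidence already in hand = 2.
Odds after that evidence = (1/4999) × 2 = 2/4999.
Target odds = 0.999/0.001 = 999.
Need 10ⁿ ≥ 999 ÷ (2/4999) = 2497000.5.
10⁶ = 1000000 falls short of 2497000.5 but 10⁷ = 10000000 reaches it, so n = 7.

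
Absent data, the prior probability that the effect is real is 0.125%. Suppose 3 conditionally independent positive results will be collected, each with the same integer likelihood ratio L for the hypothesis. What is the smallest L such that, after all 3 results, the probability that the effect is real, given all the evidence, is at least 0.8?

Prior odds = 0.00125/0.99875 = 1/799.
Target odds = 0.8/0.2 = 4.
Need L³ ≥ 4 ÷ (1/799) = 3196.
14³ = 2744 < 3196 ≤ 3375 = 15³, so L = 15.

15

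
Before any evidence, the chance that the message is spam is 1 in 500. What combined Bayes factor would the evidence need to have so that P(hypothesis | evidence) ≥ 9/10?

4491

Prior odds = 0.002/0.998 = 1/499.
Target odds = 0.9/0.1 = 9.
Required Bayes factor = 9 ÷ (1/499) = 4491.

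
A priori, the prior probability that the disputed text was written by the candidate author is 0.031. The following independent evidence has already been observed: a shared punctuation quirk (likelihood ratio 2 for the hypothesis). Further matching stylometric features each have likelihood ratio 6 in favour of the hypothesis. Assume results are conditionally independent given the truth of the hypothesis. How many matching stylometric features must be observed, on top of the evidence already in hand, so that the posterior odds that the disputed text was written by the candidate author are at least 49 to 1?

4

Prior odds = 0.031/0.969 = 31/969.
Bayes factor of the evidence already in hand = 2.
Odds after that evidence = (31/969) × 2 = 62/969.
Target odds = 49.
Need 6ⁿ ≥ 49 ÷ (62/969) = 47481/62.
6³ = 216 falls short of 47481/62 but 6⁴ = 1296 reaches it, so n = 4.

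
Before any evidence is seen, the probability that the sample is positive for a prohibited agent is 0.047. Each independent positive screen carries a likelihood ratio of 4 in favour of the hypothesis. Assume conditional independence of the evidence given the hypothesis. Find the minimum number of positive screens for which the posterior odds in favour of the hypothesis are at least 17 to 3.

Prior odds: 0.047 ÷ 0.953 = 47/953.
Likelihood ratio per positive screen = 4.
Target odds = 17/3.
Need (47/953) × 4ⁿ ≥ 17/3, i.e. 4ⁿ ≥ 16201/141.
4³ = 64 falls short of 16201/141 but 4⁴ = 256 reaches it, so n = 4.

4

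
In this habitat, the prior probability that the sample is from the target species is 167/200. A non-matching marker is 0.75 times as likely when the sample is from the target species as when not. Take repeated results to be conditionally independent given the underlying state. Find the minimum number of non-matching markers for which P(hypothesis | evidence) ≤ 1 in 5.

11

Prior odds: 0.835 ÷ 0.165 = 167/33.
Likelihood ratio per non-matching marker = 0.75.
Target posterior odds = 0.2/0.8 = 0.25.
Require 0.75ⁿ ≤ 0.25 ÷ (167/33) = 33/668.
0.75¹⁰ = 59049/1048576 is still above 33/668 but 0.75¹¹ = 177147/4194304 is at or below it, so n = 11.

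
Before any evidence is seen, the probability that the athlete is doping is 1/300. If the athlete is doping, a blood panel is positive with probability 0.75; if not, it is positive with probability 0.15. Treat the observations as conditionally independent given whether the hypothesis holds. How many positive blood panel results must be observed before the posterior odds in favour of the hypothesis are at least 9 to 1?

5

Prior odds: (1/300) ÷ (299/300) = 1/299.
Likelihood ratio of a positive = 0.75/0.15 = 5.
Target odds = 9.
Require 5ⁿ ≥ 9 ÷ (1/299) = 2691.
5⁴ = 625 falls short of 2691 but 5⁵ = 3125 reaches it, so n = 5.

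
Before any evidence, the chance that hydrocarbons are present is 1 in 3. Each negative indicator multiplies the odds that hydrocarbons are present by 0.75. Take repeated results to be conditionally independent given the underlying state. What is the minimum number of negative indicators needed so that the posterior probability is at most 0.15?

Prior odds: (1/3) ÷ (2/3) = 0.5.
Likelihood ratio per negative indicator = 0.75.
Target posterior odds = 0.15/0.85 = 3/17.
Require 0.75ⁿ ≤ 3/17 ÷ 0.5 = 6/17.
0.75³ = 0.421875 is still above 6/17 but 0.75⁴ = 0.31640625 is at or below it, so n = 4.

4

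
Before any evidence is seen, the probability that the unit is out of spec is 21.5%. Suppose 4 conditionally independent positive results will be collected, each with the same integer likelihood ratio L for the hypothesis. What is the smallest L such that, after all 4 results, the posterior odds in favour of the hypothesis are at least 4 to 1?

2

Prior odds = 0.215/0.785 = 43/157.
Target odds = 4.
Need L⁴ ≥ 4 ÷ (43/157) = 628/43.
1⁴ = 1 < 628/43 ≤ 16 = 2⁴, so L = 2.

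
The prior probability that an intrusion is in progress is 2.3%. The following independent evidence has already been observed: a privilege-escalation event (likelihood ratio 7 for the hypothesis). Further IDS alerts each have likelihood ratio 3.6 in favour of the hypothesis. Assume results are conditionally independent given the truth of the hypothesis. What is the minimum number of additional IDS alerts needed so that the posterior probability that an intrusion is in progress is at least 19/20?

Prior odds = 0.023/0.977 = 23/977.
Bayes factor of the evidence already in hand = 7.
Odds after that evidence = (23/977) × 7 = 161/977.
Target odds = 0.95/0.05 = 19.
Need 3.6ⁿ ≥ 19 ÷ (161/977) = 18563/161.
3.6³ = 46.656 falls short of 18563/161 but 3.6⁴ = 167.9616 reaches it, so n = 4.

4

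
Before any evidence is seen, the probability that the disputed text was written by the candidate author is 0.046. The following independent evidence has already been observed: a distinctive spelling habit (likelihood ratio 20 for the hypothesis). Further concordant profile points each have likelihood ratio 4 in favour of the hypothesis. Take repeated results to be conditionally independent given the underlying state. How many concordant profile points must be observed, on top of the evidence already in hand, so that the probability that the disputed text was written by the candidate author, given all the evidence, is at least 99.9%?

Prior odds = 0.046/0.954 = 23/477.
Bayes factor of the evidence already in hand = 20.
Odds after that evidence = (23/477) × 20 = 460/477.
Target odds = 0.999/0.001 = 999.
Need 4ⁿ ≥ 999 ÷ (460/477) = 476523/460.
4⁵ = 1024 falls short of 476523/460 but 4⁶ = 4096 reaches it, so n = 6.

6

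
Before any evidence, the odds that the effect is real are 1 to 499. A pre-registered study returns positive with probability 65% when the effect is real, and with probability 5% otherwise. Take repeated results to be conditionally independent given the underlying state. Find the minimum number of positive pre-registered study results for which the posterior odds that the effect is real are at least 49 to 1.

Prior odds = 1/499.
Likelihood ratio of a positive result = 0.65/0.05 = 13.
Target odds = 49.
Need (1/499) × 13ⁿ ≥ 49, i.e. 13ⁿ ≥ 24451.
13³ = 2197 falls short of 24451 but 13⁴ = 28561 reaches it, so n = 4.

4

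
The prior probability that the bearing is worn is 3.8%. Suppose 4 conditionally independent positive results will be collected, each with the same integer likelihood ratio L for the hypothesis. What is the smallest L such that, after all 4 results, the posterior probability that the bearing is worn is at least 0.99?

Prior odds = 0.038/0.962 = 19/481.
Target odds = 0.99/0.01 = 99.
Need L⁴ ≥ 99 ÷ (19/481) = 47619/19.
7⁴ = 2401 < 47619/19 ≤ 4096 = 8⁴, so L = 8.

8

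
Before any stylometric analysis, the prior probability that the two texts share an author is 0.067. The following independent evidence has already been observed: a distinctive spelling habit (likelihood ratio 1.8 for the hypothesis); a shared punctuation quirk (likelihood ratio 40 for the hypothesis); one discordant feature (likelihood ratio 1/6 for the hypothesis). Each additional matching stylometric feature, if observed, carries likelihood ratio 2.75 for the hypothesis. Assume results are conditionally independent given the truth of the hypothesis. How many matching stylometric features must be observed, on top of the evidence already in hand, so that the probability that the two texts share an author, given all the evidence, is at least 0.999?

7

Prior odds = 0.067/0.933 = 67/933.
Combined Bayes factor of the evidence already in hand = 1.8 × 40 × (1/6) = 12.
Odds after that evidence = (67/933) × 12 = 268/311.
Target odds = 0.999/0.001 = 999.
Need 2.75ⁿ ≥ 999 ÷ (268/311) = 310689/268.
2.75⁶ = 1771561/4096 falls short of 310689/268 but 2.75⁷ = 19487171/16384 reaches it, so n = 7.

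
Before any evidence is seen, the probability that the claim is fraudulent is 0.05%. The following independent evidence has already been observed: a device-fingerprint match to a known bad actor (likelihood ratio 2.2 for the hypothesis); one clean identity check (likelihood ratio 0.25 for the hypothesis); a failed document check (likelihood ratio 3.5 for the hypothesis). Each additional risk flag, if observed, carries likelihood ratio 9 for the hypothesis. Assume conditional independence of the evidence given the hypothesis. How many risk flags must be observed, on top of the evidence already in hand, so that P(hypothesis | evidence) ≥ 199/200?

Prior odds = 0.0005/0.9995 = 1/1999.
Combined Bayes factor of the evidence already in hand = 2.2 × 0.25 × 3.5 = 1.925.
Odds after that evidence = (1/1999) × 1.925 = 77/79960.
Target odds = 0.995/0.005 = 199.
Need 9ⁿ ≥ 199 ÷ (77/79960) = 15912040/77.
9⁵ = 59049 falls short of 15912040/77 but 9⁶ = 531441 reaches it, so n = 6.

6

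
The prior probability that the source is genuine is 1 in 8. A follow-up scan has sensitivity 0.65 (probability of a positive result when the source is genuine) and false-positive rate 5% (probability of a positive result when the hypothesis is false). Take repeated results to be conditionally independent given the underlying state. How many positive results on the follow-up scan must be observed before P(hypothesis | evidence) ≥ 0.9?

Prior odds: 0.125 ÷ 0.875 = 1/7.
Likelihood ratio of a positive result = 0.65/0.05 = 13.
Target posterior odds = 0.9/0.1 = 9.
Need (1/7) × 13ⁿ ≥ 9, i.e. 13ⁿ ≥ 63.
13¹ = 13 falls short of 63 but 13² = 169 reaches it, so n = 2.

2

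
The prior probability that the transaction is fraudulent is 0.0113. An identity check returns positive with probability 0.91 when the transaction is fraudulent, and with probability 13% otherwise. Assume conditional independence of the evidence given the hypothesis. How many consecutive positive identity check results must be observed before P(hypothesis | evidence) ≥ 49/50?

Prior odds = 0.0113/0.9887 = 113/9887.
Likelihood ratio of a positive result = 0.91/0.13 = 7.
Target posterior odds = 0.98/0.02 = 49.
Require 7ⁿ ≥ 49 ÷ (113/9887) = 484463/113.
7⁴ = 2401 falls short of 484463/113 but 7⁵ = 16807 reaches it, so n = 5.

5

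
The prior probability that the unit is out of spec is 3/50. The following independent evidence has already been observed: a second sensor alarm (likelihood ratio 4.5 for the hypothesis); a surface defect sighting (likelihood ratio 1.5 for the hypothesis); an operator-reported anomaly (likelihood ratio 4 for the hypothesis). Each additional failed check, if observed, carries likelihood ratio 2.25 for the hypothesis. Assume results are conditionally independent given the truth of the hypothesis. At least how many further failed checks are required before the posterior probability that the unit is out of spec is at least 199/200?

Prior odds = 0.06/0.94 = 3/47.
Combined Bayes factor of the evidence already in hand = 4.5 × 1.5 × 4 = 27.
Odds after that evidence = (3/47) × 27 = 81/47.
Target odds = 0.995/0.005 = 199.
Need 2.25ⁿ ≥ 199 ÷ (81/47) = 9353/81.
2.25⁵ = 59049/1024 falls short of 9353/81 but 2.25⁶ = 531441/4096 reaches it, so n = 6.

6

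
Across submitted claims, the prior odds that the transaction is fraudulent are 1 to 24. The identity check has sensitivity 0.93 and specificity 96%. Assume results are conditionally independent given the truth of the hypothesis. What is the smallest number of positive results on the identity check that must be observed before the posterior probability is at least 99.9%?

4

Prior odds = 1/24.
False-positive rate = 1 − 0.96 = 0.04; likelihood ratio of a positive = 0.93/0.04 = 23.25.
Target odds: 0.999 ÷ 0.001 = 999.
Require 23.25ⁿ ≥ 999 ÷ (1/24) = 23976.
23.25³ = 804357/64 falls short of 23976 but 23.25⁴ = 74805201/256 reaches it, so n = 4.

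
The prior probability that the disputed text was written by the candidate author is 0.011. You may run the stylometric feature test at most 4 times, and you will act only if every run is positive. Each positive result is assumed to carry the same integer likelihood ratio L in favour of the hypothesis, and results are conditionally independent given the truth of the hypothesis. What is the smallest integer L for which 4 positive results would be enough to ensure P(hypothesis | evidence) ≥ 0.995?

Prior odds = 0.011/0.989 = 11/989.
Target odds = 0.995/0.005 = 199.
Need L⁴ ≥ 199 ÷ (11/989) = 196811/11.
11⁴ = 14641 < 196811/11 ≤ 20736 = 12⁴, so L = 12.

12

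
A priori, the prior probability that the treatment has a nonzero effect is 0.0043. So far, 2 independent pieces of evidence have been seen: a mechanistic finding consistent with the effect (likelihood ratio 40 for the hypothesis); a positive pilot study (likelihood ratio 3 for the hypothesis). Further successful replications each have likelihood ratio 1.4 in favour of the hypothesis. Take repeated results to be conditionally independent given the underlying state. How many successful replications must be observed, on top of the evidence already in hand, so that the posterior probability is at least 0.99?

Prior odds = 0.0043/0.9957 = 43/9957.
Combined Bayes factor of the evidence already in hand = 40 × 3 = 120.
Odds after that evidence = (43/9957) × 120 = 1720/3319.
Target odds = 0.99/0.01 = 99.
Need 1.4ⁿ ≥ 99 ÷ (1720/3319) = 328581/1720.
1.4¹⁵ ≈155.568 falls short of 328581/1720 but 1.4¹⁶ ≈217.795 reaches it, so n = 16.

16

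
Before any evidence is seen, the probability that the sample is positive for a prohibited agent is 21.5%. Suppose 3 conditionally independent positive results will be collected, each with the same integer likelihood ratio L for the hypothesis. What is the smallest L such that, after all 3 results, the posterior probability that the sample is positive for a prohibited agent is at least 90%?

Prior odds = 0.215/0.785 = 43/157.
Target odds = 0.9/0.1 = 9.
Need L³ ≥ 9 ÷ (43/157) = 1413/43.
3³ = 27 < 1413/43 ≤ 64 = 4³, so L = 4.

4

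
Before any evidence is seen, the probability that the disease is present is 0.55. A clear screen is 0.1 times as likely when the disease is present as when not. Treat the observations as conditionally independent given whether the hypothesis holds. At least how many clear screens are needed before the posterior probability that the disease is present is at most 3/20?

1

Prior odds: 0.55 ÷ 0.45 = 11/9.
Likelihood ratio per clear screen = 0.1.
Target odds: 0.15 ÷ 0.85 = 3/17.
Need (11/9) × 0.1ⁿ ≤ 3/17, i.e. 0.1ⁿ ≤ 27/187.
0.1¹ = 0.1, which is already at or below the required 27/187; so n = 1.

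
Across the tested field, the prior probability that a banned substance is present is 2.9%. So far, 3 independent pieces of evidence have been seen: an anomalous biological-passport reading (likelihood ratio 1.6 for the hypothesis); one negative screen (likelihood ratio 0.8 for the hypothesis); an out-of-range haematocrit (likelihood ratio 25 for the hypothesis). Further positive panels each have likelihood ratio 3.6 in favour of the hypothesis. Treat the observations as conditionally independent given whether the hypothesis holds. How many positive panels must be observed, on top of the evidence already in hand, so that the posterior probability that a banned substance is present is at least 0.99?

4

Prior odds = 0.029/0.971 = 29/971.
Combined Bayes factor of the evidence already in hand = 1.6 × 0.8 × 25 = 32.
Odds after that evidence = (29/971) × 32 = 928/971.
Target odds = 0.99/0.01 = 99.
Need 3.6ⁿ ≥ 99 ÷ (928/971) = 96129/928.
3.6³ = 46.656 falls short of 96129/928 but 3.6⁴ = 167.9616 reaches it, so n = 4.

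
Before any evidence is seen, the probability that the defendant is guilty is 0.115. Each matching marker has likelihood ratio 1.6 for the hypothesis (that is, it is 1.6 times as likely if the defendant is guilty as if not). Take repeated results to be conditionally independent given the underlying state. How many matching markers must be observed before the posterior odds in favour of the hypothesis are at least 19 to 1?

11

Prior odds = 0.115/0.885 = 23/177.
Likelihood ratio per matching marker = 1.6.
Target odds = 19.
Need (23/177) × 1.6ⁿ ≥ 19, i.e. 1.6ⁿ ≥ 3363/23.
1.6¹⁰ ≈109.951 falls short of 3363/23 but 1.6¹¹ ≈175.922 reaches it, so n = 11.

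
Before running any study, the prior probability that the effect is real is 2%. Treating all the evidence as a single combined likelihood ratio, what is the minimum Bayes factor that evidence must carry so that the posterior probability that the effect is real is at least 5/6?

Prior odds = 0.02/0.98 = 1/49.
Target odds = (5/6)/(1/6) = 5.
Required Bayes factor = 5 ÷ (1/49) = 245.

245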